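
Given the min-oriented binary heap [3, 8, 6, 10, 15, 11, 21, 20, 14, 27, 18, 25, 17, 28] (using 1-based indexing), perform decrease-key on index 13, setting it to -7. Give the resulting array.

[-7, 8, 3, 10, 15, 6, 21, 20, 14, 27, 18, 25, 11, 28]

set index 13 from 17 to -7 → [3, 8, 6, 10, 15, 11, 21, 20, 14, 27, 18, 25, -7, 28]
-7 < parent 11 at index 6, swap → [3, 8, 6, 10, 15, -7, 21, 20, 14, 27, 18, 25, 11, 28]
-7 < parent 6 at index 3, swap → [3, 8, -7, 10, 15, 6, 21, 20, 14, 27, 18, 25, 11, 28]
-7 < parent 3 at index 1, swap → [-7, 8, 3, 10, 15, 6, 21, 20, 14, 27, 18, 25, 11, 28]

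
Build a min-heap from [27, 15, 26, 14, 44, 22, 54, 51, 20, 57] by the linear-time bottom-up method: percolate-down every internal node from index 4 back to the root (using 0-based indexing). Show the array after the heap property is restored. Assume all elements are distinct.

sift down from index 4: already satisfies heap property
sift down from index 3: already satisfies heap property
sift down from index 2:
  26 vs smaller child 22 at index 5, swap → [27, 15, 22, 14, 44, 26, 54, 51, 20, 57]
sift down from index 1:
  15 vs smaller child 14 at index 3, swap → [27, 14, 22, 15, 44, 26, 54, 51, 20, 57]
sift down from index 0:
  27 vs smaller child 14 at index 1, swap → [14, 27, 22, 15, 44, 26, 54, 51, 20, 57]
  27 vs smaller child 15 at index 3, swap → [14, 15, 22, 27, 44, 26, 54, 51, 20, 57]
  27 vs smaller child 20 at index 8, swap → [14, 15, 22, 20, 44, 26, 54, 51, 27, 57]

[14, 15, 22, 20, 44, 26, 54, 51, 27, 57]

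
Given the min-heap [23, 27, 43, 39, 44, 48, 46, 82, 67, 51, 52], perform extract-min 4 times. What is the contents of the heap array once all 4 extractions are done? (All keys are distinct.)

[44, 51, 46, 52, 82, 48, 67]

extract-min #1 returns 23:
  remove root 23; move last element 52 to root → [52, 27, 43, 39, 44, 48, 46, 82, 67, 51]
  52 vs smaller child 27 at index 1, swap → [27, 52, 43, 39, 44, 48, 46, 82, 67, 51]
  52 vs smaller child 39 at index 3, swap → [27, 39, 43, 52, 44, 48, 46, 82, 67, 51]
extract-min #2 returns 27:
  remove root 27; move last element 51 to root → [51, 39, 43, 52, 44, 48, 46, 82, 67]
  51 vs smaller child 39 at index 1, swap → [39, 51, 43, 52, 44, 48, 46, 82, 67]
  51 vs smaller child 44 at index 4, swap → [39, 44, 43, 52, 51, 48, 46, 82, 67]
extract-min #3 returns 39:
  remove root 39; move last element 67 to root → [67, 44, 43, 52, 51, 48, 46, 82]
  67 vs smaller child 43 at index 2, swap → [43, 44, 67, 52, 51, 48, 46, 82]
  67 vs smaller child 46 at index 6, swap → [43, 44, 46, 52, 51, 48, 67, 82]
extract-min #4 returns 43:
  remove root 43; move last element 82 to root → [82, 44, 46, 52, 51, 48, 67]
  82 vs smaller child 44 at index 1, swap → [44, 82, 46, 52, 51, 48, 67]
  82 vs smaller child 51 at index 4, swap → [44, 51, 46, 52, 82, 48, 67]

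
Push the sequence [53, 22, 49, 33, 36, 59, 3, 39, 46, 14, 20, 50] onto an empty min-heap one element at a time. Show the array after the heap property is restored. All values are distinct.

Insert 53:
  append 53 at index 0 → [53] (no swap needed)
Insert 22:
  append 22 at index 1 → [53, 22]
  22 < parent 53 at index 0, swap → [22, 53]
Insert 49:
  append 49 at index 2 → [22, 53, 49] (no swap needed)
Insert 33:
  append 33 at index 3 → [22, 53, 49, 33]
  33 < parent 53 at index 1, swap → [22, 33, 49, 53]
Insert 36:
  append 36 at index 4 → [22, 33, 49, 53, 36] (no swap needed)
Insert 59:
  append 59 at index 5 → [22, 33, 49, 53, 36, 59] (no swap needed)
Insert 3:
  append 3 at index 6 → [22, 33, 49, 53, 36, 59, 3]
  3 < parent 49 at index 2, swap → [22, 33, 3, 53, 36, 59, 49]
  3 < parent 22 at index 0, swap → [3, 33, 22, 53, 36, 59, 49]
Insert 39:
  append 39 at index 7 → [3, 33, 22, 53, 36, 59, 49, 39]
  39 < parent 53 at index 3, swap → [3, 33, 22, 39, 36, 59, 49, 53]
Insert 46:
  append 46 at index 8 → [3, 33, 22, 39, 36, 59, 49, 53, 46] (no swap needed)
Insert 14:
  append 14 at index 9 → [3, 33, 22, 39, 36, 59, 49, 53, 46, 14]
  14 < parent 36 at index 4, swap → [3, 33, 22, 39, 14, 59, 49, 53, 46, 36]
  14 < parent 33 at index 1, swap → [3, 14, 22, 39, 33, 59, 49, 53, 46, 36]
Insert 20:
  append 20 at index 10 → [3, 14, 22, 39, 33, 59, 49, 53, 46, 36, 20]
  20 < parent 33 at index 4, swap → [3, 14, 22, 39, 20, 59, 49, 53, 46, 36, 33]
Insert 50:
  append 50 at index 11 → [3, 14, 22, 39, 20, 59, 49, 53, 46, 36, 33, 50]
  50 < parent 59 at index 5, swap → [3, 14, 22, 39, 20, 50, 49, 53, 46, 36, 33, 59]

[3, 14, 22, 39, 20, 50, 49, 53, 46, 36, 33, 59]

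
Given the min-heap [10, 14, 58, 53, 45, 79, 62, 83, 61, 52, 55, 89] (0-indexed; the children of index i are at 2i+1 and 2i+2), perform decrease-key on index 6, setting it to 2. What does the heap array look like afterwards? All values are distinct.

[2, 14, 10, 53, 45, 79, 58, 83, 61, 52, 55, 89]

set index 6 from 62 to 2 → [10, 14, 58, 53, 45, 79, 2, 83, 61, 52, 55, 89]
2 < parent 58 at index 2, swap → [10, 14, 2, 53, 45, 79, 58, 83, 61, 52, 55, 89]
2 < parent 10 at index 0, swap → [2, 14, 10, 53, 45, 79, 58, 83, 61, 52, 55, 89]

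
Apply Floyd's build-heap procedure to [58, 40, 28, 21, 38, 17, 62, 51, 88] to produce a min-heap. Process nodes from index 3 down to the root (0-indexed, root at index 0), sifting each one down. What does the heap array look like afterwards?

[17, 21, 28, 40, 38, 58, 62, 51, 88]

sift down from index 3: already satisfies heap property
sift down from index 2:
  28 vs smaller child 17 at index 5, swap → [58, 40, 17, 21, 38, 28, 62, 51, 88]
sift down from index 1:
  40 vs smaller child 21 at index 3, swap → [58, 21, 17, 40, 38, 28, 62, 51, 88]
sift down from index 0:
  58 vs smaller child 17 at index 2, swap → [17, 21, 58, 40, 38, 28, 62, 51, 88]
  58 vs smaller child 28 at index 5, swap → [17, 21, 28, 40, 38, 58, 62, 51, 88]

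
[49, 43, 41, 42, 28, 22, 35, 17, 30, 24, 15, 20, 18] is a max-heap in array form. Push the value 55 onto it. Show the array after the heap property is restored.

[55, 43, 49, 42, 28, 22, 41, 17, 30, 24, 15, 20, 18, 35]

append 55 at index 13 → [49, 43, 41, 42, 28, 22, 35, 17, 30, 24, 15, 20, 18, 55]
55 > parent 35 at index 6, swap → [49, 43, 41, 42, 28, 22, 55, 17, 30, 24, 15, 20, 18, 35]
55 > parent 41 at index 2, swap → [49, 43, 55, 42, 28, 22, 41, 17, 30, 24, 15, 20, 18, 35]
55 > parent 49 at index 0, swap → [55, 43, 49, 42, 28, 22, 41, 17, 30, 24, 15, 20, 18, 35]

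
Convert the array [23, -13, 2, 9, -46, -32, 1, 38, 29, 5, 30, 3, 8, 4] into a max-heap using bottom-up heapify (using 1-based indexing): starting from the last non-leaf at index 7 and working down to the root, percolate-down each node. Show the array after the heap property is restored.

sift down from index 7:
  1 vs only child 4 at index 14, swap → [23, -13, 2, 9, -46, -32, 4, 38, 29, 5, 30, 3, 8, 1]
sift down from index 6:
  -32 vs larger child 8 at index 13, swap → [23, -13, 2, 9, -46, 8, 4, 38, 29, 5, 30, 3, -32, 1]
sift down from index 5:
  -46 vs larger child 30 at index 11, swap → [23, -13, 2, 9, 30, 8, 4, 38, 29, 5, -46, 3, -32, 1]
sift down from index 4:
  9 vs larger child 38 at index 8, swap → [23, -13, 2, 38, 30, 8, 4, 9, 29, 5, -46, 3, -32, 1]
sift down from index 3:
  2 vs larger child 8 at index 6, swap → [23, -13, 8, 38, 30, 2, 4, 9, 29, 5, -46, 3, -32, 1]
  2 vs larger child 3 at index 12, swap → [23, -13, 8, 38, 30, 3, 4, 9, 29, 5, -46, 2, -32, 1]
sift down from index 2:
  -13 vs larger child 38 at index 4, swap → [23, 38, 8, -13, 30, 3, 4, 9, 29, 5, -46, 2, -32, 1]
  -13 vs larger child 29 at index 9, swap → [23, 38, 8, 29, 30, 3, 4, 9, -13, 5, -46, 2, -32, 1]
sift down from index 1:
  23 vs larger child 38 at index 2, swap → [38, 23, 8, 29, 30, 3, 4, 9, -13, 5, -46, 2, -32, 1]
  23 vs larger child 30 at index 5, swap → [38, 30, 8, 29, 23, 3, 4, 9, -13, 5, -46, 2, -32, 1]

[38, 30, 8, 29, 23, 3, 4, 9, -13, 5, -46, 2, -32, 1]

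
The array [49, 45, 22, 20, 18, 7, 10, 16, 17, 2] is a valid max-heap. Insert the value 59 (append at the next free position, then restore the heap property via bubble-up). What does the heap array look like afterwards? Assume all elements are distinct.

[59, 49, 22, 20, 45, 7, 10, 16, 17, 2, 18]

append 59 at index 10 → [49, 45, 22, 20, 18, 7, 10, 16, 17, 2, 59]
59 > parent 18 at index 4, swap → [49, 45, 22, 20, 59, 7, 10, 16, 17, 2, 18]
59 > parent 45 at index 1, swap → [49, 59, 22, 20, 45, 7, 10, 16, 17, 2, 18]
59 > parent 49 at index 0, swap → [59, 49, 22, 20, 45, 7, 10, 16, 17, 2, 18]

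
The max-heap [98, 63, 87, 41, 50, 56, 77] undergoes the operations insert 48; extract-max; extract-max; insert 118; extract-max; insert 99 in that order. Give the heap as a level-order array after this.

[99, 63, 77, 48, 50, 41, 56]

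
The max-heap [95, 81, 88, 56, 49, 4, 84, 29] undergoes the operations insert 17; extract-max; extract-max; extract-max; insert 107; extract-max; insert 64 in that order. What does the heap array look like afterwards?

[81, 56, 64, 17, 49, 4, 29]

insert 17:
  append 17 at index 8 → [95, 81, 88, 56, 49, 4, 84, 29, 17] (no swap needed)
extract-max → returns 95:
  remove root 95; move last element 17 to root → [17, 81, 88, 56, 49, 4, 84, 29]
  17 vs larger child 88 at index 2, swap → [88, 81, 17, 56, 49, 4, 84, 29]
  17 vs larger child 84 at index 6, swap → [88, 81, 84, 56, 49, 4, 17, 29]
extract-max → returns 88:
  remove root 88; move last element 29 to root → [29, 81, 84, 56, 49, 4, 17]
  29 vs larger child 84 at index 2, swap → [84, 81, 29, 56, 49, 4, 17]
extract-max → returns 84:
  remove root 84; move last element 17 to root → [17, 81, 29, 56, 49, 4]
  17 vs larger child 81 at index 1, swap → [81, 17, 29, 56, 49, 4]
  17 vs larger child 56 at index 3, swap → [81, 56, 29, 17, 49, 4]
insert 107:
  append 107 at index 6 → [81, 56, 29, 17, 49, 4, 107]
  107 > parent 29 at index 2, swap → [81, 56, 107, 17, 49, 4, 29]
  107 > parent 81 at index 0, swap → [107, 56, 81, 17, 49, 4, 29]
extract-max → returns 107:
  remove root 107; move last element 29 to root → [29, 56, 81, 17, 49, 4]
  29 vs larger child 81 at index 2, swap → [81, 56, 29, 17, 49, 4]
insert 64:
  append 64 at index 6 → [81, 56, 29, 17, 49, 4, 64]
  64 > parent 29 at index 2, swap → [81, 56, 64, 17, 49, 4, 29]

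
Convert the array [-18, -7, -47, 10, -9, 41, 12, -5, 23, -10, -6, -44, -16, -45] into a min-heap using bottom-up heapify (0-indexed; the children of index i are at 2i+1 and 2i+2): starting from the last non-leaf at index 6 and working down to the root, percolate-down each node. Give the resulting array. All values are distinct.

sift down from index 6:
  12 vs only child -45 at index 13, swap → [-18, -7, -47, 10, -9, 41, -45, -5, 23, -10, -6, -44, -16, 12]
sift down from index 5:
  41 vs smaller child -44 at index 11, swap → [-18, -7, -47, 10, -9, -44, -45, -5, 23, -10, -6, 41, -16, 12]
sift down from index 4:
  -9 vs smaller child -10 at index 9, swap → [-18, -7, -47, 10, -10, -44, -45, -5, 23, -9, -6, 41, -16, 12]
sift down from index 3:
  10 vs smaller child -5 at index 7, swap → [-18, -7, -47, -5, -10, -44, -45, 10, 23, -9, -6, 41, -16, 12]
sift down from index 2: already satisfies heap property
sift down from index 1:
  -7 vs smaller child -10 at index 4, swap → [-18, -10, -47, -5, -7, -44, -45, 10, 23, -9, -6, 41, -16, 12]
  -7 vs smaller child -9 at index 9, swap → [-18, -10, -47, -5, -9, -44, -45, 10, 23, -7, -6, 41, -16, 12]
sift down from index 0:
  -18 vs smaller child -47 at index 2, swap → [-47, -10, -18, -5, -9, -44, -45, 10, 23, -7, -6, 41, -16, 12]
  -18 vs smaller child -45 at index 6, swap → [-47, -10, -45, -5, -9, -44, -18, 10, 23, -7, -6, 41, -16, 12]

[-47, -10, -45, -5, -9, -44, -18, 10, 23, -7, -6, 41, -16, 12]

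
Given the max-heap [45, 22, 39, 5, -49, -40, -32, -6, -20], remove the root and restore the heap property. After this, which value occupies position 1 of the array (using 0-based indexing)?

22

remove root 45; move last element -20 to root → [-20, 22, 39, 5, -49, -40, -32, -6]
-20 vs larger child 39 at index 2, swap → [39, 22, -20, 5, -49, -40, -32, -6]
resulting array: [39, 22, -20, 5, -49, -40, -32, -6]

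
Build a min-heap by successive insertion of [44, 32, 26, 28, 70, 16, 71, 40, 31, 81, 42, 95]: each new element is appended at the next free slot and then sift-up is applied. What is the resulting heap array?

[16, 28, 26, 31, 42, 32, 71, 44, 40, 81, 70, 95]

Insert 44:
  append 44 at index 0 → [44] (no swap needed)
Insert 32:
  append 32 at index 1 → [44, 32]
  32 < parent 44 at index 0, swap → [32, 44]
Insert 26:
  append 26 at index 2 → [32, 44, 26]
  26 < parent 32 at index 0, swap → [26, 44, 32]
Insert 28:
  append 28 at index 3 → [26, 44, 32, 28]
  28 < parent 44 at index 1, swap → [26, 28, 32, 44]
Insert 70:
  append 70 at index 4 → [26, 28, 32, 44, 70] (no swap needed)
Insert 16:
  append 16 at index 5 → [26, 28, 32, 44, 70, 16]
  16 < parent 32 at index 2, swap → [26, 28, 16, 44, 70, 32]
  16 < parent 26 at index 0, swap → [16, 28, 26, 44, 70, 32]
Insert 71:
  append 71 at index 6 → [16, 28, 26, 44, 70, 32, 71] (no swap needed)
Insert 40:
  append 40 at index 7 → [16, 28, 26, 44, 70, 32, 71, 40]
  40 < parent 44 at index 3, swap → [16, 28, 26, 40, 70, 32, 71, 44]
Insert 31:
  append 31 at index 8 → [16, 28, 26, 40, 70, 32, 71, 44, 31]
  31 < parent 40 at index 3, swap → [16, 28, 26, 31, 70, 32, 71, 44, 40]
Insert 81:
  append 81 at index 9 → [16, 28, 26, 31, 70, 32, 71, 44, 40, 81] (no swap needed)
Insert 42:
  append 42 at index 10 → [16, 28, 26, 31, 70, 32, 71, 44, 40, 81, 42]
  42 < parent 70 at index 4, swap → [16, 28, 26, 31, 42, 32, 71, 44, 40, 81, 70]
Insert 95:
  append 95 at index 11 → [16, 28, 26, 31, 42, 32, 71, 44, 40, 81, 70, 95] (no swap needed)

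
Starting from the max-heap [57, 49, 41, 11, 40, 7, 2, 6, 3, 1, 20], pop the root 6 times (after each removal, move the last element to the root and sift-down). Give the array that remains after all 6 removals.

[7, 6, 1, 2, 3]

extract-max #1 returns 57:
  remove root 57; move last element 20 to root → [20, 49, 41, 11, 40, 7, 2, 6, 3, 1]
  20 vs larger child 49 at index 1, swap → [49, 20, 41, 11, 40, 7, 2, 6, 3, 1]
  20 vs larger child 40 at index 4, swap → [49, 40, 41, 11, 20, 7, 2, 6, 3, 1]
extract-max #2 returns 49:
  remove root 49; move last element 1 to root → [1, 40, 41, 11, 20, 7, 2, 6, 3]
  1 vs larger child 41 at index 2, swap → [41, 40, 1, 11, 20, 7, 2, 6, 3]
  1 vs larger child 7 at index 5, swap → [41, 40, 7, 11, 20, 1, 2, 6, 3]
extract-max #3 returns 41:
  remove root 41; move last element 3 to root → [3, 40, 7, 11, 20, 1, 2, 6]
  3 vs larger child 40 at index 1, swap → [40, 3, 7, 11, 20, 1, 2, 6]
  3 vs larger child 20 at index 4, swap → [40, 20, 7, 11, 3, 1, 2, 6]
extract-max #4 returns 40:
  remove root 40; move last element 6 to root → [6, 20, 7, 11, 3, 1, 2]
  6 vs larger child 20 at index 1, swap → [20, 6, 7, 11, 3, 1, 2]
  6 vs larger child 11 at index 3, swap → [20, 11, 7, 6, 3, 1, 2]
extract-max #5 returns 20:
  remove root 20; move last element 2 to root → [2, 11, 7, 6, 3, 1]
  2 vs larger child 11 at index 1, swap → [11, 2, 7, 6, 3, 1]
  2 vs larger child 6 at index 3, swap → [11, 6, 7, 2, 3, 1]
extract-max #6 returns 11:
  remove root 11; move last element 1 to root → [1, 6, 7, 2, 3]
  1 vs larger child 7 at index 2, swap → [7, 6, 1, 2, 3]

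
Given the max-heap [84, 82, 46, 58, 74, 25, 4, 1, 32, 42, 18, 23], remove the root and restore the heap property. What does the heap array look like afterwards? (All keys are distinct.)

[82, 74, 46, 58, 42, 25, 4, 1, 32, 23, 18]

remove root 84; move last element 23 to root → [23, 82, 46, 58, 74, 25, 4, 1, 32, 42, 18]
23 vs larger child 82 at index 1, swap → [82, 23, 46, 58, 74, 25, 4, 1, 32, 42, 18]
23 vs larger child 74 at index 4, swap → [82, 74, 46, 58, 23, 25, 4, 1, 32, 42, 18]
23 vs larger child 42 at index 9, swap → [82, 74, 46, 58, 42, 25, 4, 1, 32, 23, 18]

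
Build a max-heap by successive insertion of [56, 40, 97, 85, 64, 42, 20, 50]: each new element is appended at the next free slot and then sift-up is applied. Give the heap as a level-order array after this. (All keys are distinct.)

[97, 85, 56, 50, 64, 42, 20, 40]

Insert 56:
  append 56 at index 0 → [56] (no swap needed)
Insert 40:
  append 40 at index 1 → [56, 40] (no swap needed)
Insert 97:
  append 97 at index 2 → [56, 40, 97]
  97 > parent 56 at index 0, swap → [97, 40, 56]
Insert 85:
  append 85 at index 3 → [97, 40, 56, 85]
  85 > parent 40 at index 1, swap → [97, 85, 56, 40]
Insert 64:
  append 64 at index 4 → [97, 85, 56, 40, 64] (no swap needed)
Insert 42:
  append 42 at index 5 → [97, 85, 56, 40, 64, 42] (no swap needed)
Insert 20:
  append 20 at index 6 → [97, 85, 56, 40, 64, 42, 20] (no swap needed)
Insert 50:
  append 50 at index 7 → [97, 85, 56, 40, 64, 42, 20, 50]
  50 > parent 40 at index 3, swap → [97, 85, 56, 50, 64, 42, 20, 40]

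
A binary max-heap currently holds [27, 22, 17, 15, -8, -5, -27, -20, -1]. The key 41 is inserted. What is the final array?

append 41 at index 9 → [27, 22, 17, 15, -8, -5, -27, -20, -1, 41]
41 > parent -8 at index 4, swap → [27, 22, 17, 15, 41, -5, -27, -20, -1, -8]
41 > parent 22 at index 1, swap → [27, 41, 17, 15, 22, -5, -27, -20, -1, -8]
41 > parent 27 at index 0, swap → [41, 27, 17, 15, 22, -5, -27, -20, -1, -8]

[41, 27, 17, 15, 22, -5, -27, -20, -1, -8]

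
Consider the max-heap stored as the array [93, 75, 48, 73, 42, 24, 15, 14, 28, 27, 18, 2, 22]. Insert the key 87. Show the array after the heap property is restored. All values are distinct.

[93, 75, 87, 73, 42, 24, 48, 14, 28, 27, 18, 2, 22, 15]

append 87 at index 13 → [93, 75, 48, 73, 42, 24, 15, 14, 28, 27, 18, 2, 22, 87]
87 > parent 15 at index 6, swap → [93, 75, 48, 73, 42, 24, 87, 14, 28, 27, 18, 2, 22, 15]
87 > parent 48 at index 2, swap → [93, 75, 87, 73, 42, 24, 48, 14, 28, 27, 18, 2, 22, 15]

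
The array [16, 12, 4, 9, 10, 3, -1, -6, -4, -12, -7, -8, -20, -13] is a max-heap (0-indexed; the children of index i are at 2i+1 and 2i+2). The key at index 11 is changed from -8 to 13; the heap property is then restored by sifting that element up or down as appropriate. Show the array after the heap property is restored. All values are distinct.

[16, 12, 13, 9, 10, 4, -1, -6, -4, -12, -7, 3, -20, -13]

set index 11 from -8 to 13 → [16, 12, 4, 9, 10, 3, -1, -6, -4, -12, -7, 13, -20, -13]
13 > parent 3 at index 5, swap → [16, 12, 4, 9, 10, 13, -1, -6, -4, -12, -7, 3, -20, -13]
13 > parent 4 at index 2, swap → [16, 12, 13, 9, 10, 4, -1, -6, -4, -12, -7, 3, -20, -13]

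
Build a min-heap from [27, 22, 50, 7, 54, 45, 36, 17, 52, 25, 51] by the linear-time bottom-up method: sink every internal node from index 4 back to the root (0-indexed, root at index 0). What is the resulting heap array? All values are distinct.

sift down from index 4:
  54 vs smaller child 25 at index 9, swap → [27, 22, 50, 7, 25, 45, 36, 17, 52, 54, 51]
sift down from index 3: already satisfies heap property
sift down from index 2:
  50 vs smaller child 36 at index 6, swap → [27, 22, 36, 7, 25, 45, 50, 17, 52, 54, 51]
sift down from index 1:
  22 vs smaller child 7 at index 3, swap → [27, 7, 36, 22, 25, 45, 50, 17, 52, 54, 51]
  22 vs smaller child 17 at index 7, swap → [27, 7, 36, 17, 25, 45, 50, 22, 52, 54, 51]
sift down from index 0:
  27 vs smaller child 7 at index 1, swap → [7, 27, 36, 17, 25, 45, 50, 22, 52, 54, 51]
  27 vs smaller child 17 at index 3, swap → [7, 17, 36, 27, 25, 45, 50, 22, 52, 54, 51]
  27 vs smaller child 22 at index 7, swap → [7, 17, 36, 22, 25, 45, 50, 27, 52, 54, 51]

[7, 17, 36, 22, 25, 45, 50, 27, 52, 54, 51]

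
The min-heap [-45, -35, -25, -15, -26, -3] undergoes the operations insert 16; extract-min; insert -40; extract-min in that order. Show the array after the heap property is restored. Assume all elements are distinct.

insert 16:
  append 16 at index 6 → [-45, -35, -25, -15, -26, -3, 16] (no swap needed)
extract-min → returns -45:
  remove root -45; move last element 16 to root → [16, -35, -25, -15, -26, -3]
  16 vs smaller child -35 at index 1, swap → [-35, 16, -25, -15, -26, -3]
  16 vs smaller child -26 at index 4, swap → [-35, -26, -25, -15, 16, -3]
insert -40:
  append -40 at index 6 → [-35, -26, -25, -15, 16, -3, -40]
  -40 < parent -25 at index 2, swap → [-35, -26, -40, -15, 16, -3, -25]
  -40 < parent -35 at index 0, swap → [-40, -26, -35, -15, 16, -3, -25]
extract-min → returns -40:
  remove root -40; move last element -25 to root → [-25, -26, -35, -15, 16, -3]
  -25 vs smaller child -35 at index 2, swap → [-35, -26, -25, -15, 16, -3]

[-35, -26, -25, -15, 16, -3]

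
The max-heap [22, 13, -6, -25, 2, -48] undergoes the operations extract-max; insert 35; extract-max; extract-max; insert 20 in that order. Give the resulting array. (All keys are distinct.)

extract-max → returns 22:
  remove root 22; move last element -48 to root → [-48, 13, -6, -25, 2]
  -48 vs larger child 13 at index 1, swap → [13, -48, -6, -25, 2]
  -48 vs larger child 2 at index 4, swap → [13, 2, -6, -25, -48]
insert 35:
  append 35 at index 5 → [13, 2, -6, -25, -48, 35]
  35 > parent -6 at index 2, swap → [13, 2, 35, -25, -48, -6]
  35 > parent 13 at index 0, swap → [35, 2, 13, -25, -48, -6]
extract-max → returns 35:
  remove root 35; move last element -6 to root → [-6, 2, 13, -25, -48]
  -6 vs larger child 13 at index 2, swap → [13, 2, -6, -25, -48]
extract-max → returns 13:
  remove root 13; move last element -48 to root → [-48, 2, -6, -25]
  -48 vs larger child 2 at index 1, swap → [2, -48, -6, -25]
  -48 vs only child -25 at index 3, swap → [2, -25, -6, -48]
insert 20:
  append 20 at index 4 → [2, -25, -6, -48, 20]
  20 > parent -25 at index 1, swap → [2, 20, -6, -48, -25]
  20 > parent 2 at index 0, swap → [20, 2, -6, -48, -25]

[20, 2, -6, -48, -25]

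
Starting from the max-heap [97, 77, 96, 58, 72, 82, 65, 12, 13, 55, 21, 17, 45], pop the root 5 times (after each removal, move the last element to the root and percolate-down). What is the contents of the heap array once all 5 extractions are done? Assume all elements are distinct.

[65, 58, 45, 21, 55, 13, 17, 12]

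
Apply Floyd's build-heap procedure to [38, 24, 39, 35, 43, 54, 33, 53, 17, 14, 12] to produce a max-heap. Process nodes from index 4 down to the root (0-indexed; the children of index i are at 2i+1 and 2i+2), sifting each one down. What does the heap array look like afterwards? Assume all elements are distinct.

sift down from index 4: already satisfies heap property
sift down from index 3:
  35 vs larger child 53 at index 7, swap → [38, 24, 39, 53, 43, 54, 33, 35, 17, 14, 12]
sift down from index 2:
  39 vs larger child 54 at index 5, swap → [38, 24, 54, 53, 43, 39, 33, 35, 17, 14, 12]
sift down from index 1:
  24 vs larger child 53 at index 3, swap → [38, 53, 54, 24, 43, 39, 33, 35, 17, 14, 12]
  24 vs larger child 35 at index 7, swap → [38, 53, 54, 35, 43, 39, 33, 24, 17, 14, 12]
sift down from index 0:
  38 vs larger child 54 at index 2, swap → [54, 53, 38, 35, 43, 39, 33, 24, 17, 14, 12]
  38 vs larger child 39 at index 5, swap → [54, 53, 39, 35, 43, 38, 33, 24, 17, 14, 12]

[54, 53, 39, 35, 43, 38, 33, 24, 17, 14, 12]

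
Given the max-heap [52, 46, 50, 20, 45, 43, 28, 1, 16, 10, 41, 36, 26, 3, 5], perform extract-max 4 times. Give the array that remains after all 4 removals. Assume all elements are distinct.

[43, 41, 36, 20, 26, 5, 28, 1, 16, 10, 3]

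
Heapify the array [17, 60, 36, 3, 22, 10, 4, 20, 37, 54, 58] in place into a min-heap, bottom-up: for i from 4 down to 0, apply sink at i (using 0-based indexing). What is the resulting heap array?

sift down from index 4: already satisfies heap property
sift down from index 3: already satisfies heap property
sift down from index 2:
  36 vs smaller child 4 at index 6, swap → [17, 60, 4, 3, 22, 10, 36, 20, 37, 54, 58]
sift down from index 1:
  60 vs smaller child 3 at index 3, swap → [17, 3, 4, 60, 22, 10, 36, 20, 37, 54, 58]
  60 vs smaller child 20 at index 7, swap → [17, 3, 4, 20, 22, 10, 36, 60, 37, 54, 58]
sift down from index 0:
  17 vs smaller child 3 at index 1, swap → [3, 17, 4, 20, 22, 10, 36, 60, 37, 54, 58]

[3, 17, 4, 20, 22, 10, 36, 60, 37, 54, 58]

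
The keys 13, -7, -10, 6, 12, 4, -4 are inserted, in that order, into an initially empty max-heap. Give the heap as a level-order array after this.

[13, 12, 4, -7, 6, -10, -4]

Insert 13:
  append 13 at index 0 → [13] (no swap needed)
Insert -7:
  append -7 at index 1 → [13, -7] (no swap needed)
Insert -10:
  append -10 at index 2 → [13, -7, -10] (no swap needed)
Insert 6:
  append 6 at index 3 → [13, -7, -10, 6]
  6 > parent -7 at index 1, swap → [13, 6, -10, -7]
Insert 12:
  append 12 at index 4 → [13, 6, -10, -7, 12]
  12 > parent 6 at index 1, swap → [13, 12, -10, -7, 6]
Insert 4:
  append 4 at index 5 → [13, 12, -10, -7, 6, 4]
  4 > parent -10 at index 2, swap → [13, 12, 4, -7, 6, -10]
Insert -4:
  append -4 at index 6 → [13, 12, 4, -7, 6, -10, -4] (no swap needed)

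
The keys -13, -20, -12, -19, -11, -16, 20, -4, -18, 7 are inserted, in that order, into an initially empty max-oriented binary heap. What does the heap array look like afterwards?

[20, 7, -11, -12, -4, -16, -13, -20, -18, -19]

Insert -13:
  append -13 at index 0 → [-13] (no swap needed)
Insert -20:
  append -20 at index 1 → [-13, -20] (no swap needed)
Insert -12:
  append -12 at index 2 → [-13, -20, -12]
  -12 > parent -13 at index 0, swap → [-12, -20, -13]
Insert -19:
  append -19 at index 3 → [-12, -20, -13, -19]
  -19 > parent -20 at index 1, swap → [-12, -19, -13, -20]
Insert -11:
  append -11 at index 4 → [-12, -19, -13, -20, -11]
  -11 > parent -19 at index 1, swap → [-12, -11, -13, -20, -19]
  -11 > parent -12 at index 0, swap → [-11, -12, -13, -20, -19]
Insert -16:
  append -16 at index 5 → [-11, -12, -13, -20, -19, -16] (no swap needed)
Insert 20:
  append 20 at index 6 → [-11, -12, -13, -20, -19, -16, 20]
  20 > parent -13 at index 2, swap → [-11, -12, 20, -20, -19, -16, -13]
  20 > parent -11 at index 0, swap → [20, -12, -11, -20, -19, -16, -13]
Insert -4:
  append -4 at index 7 → [20, -12, -11, -20, -19, -16, -13, -4]
  -4 > parent -20 at index 3, swap → [20, -12, -11, -4, -19, -16, -13, -20]
  -4 > parent -12 at index 1, swap → [20, -4, -11, -12, -19, -16, -13, -20]
Insert -18:
  append -18 at index 8 → [20, -4, -11, -12, -19, -16, -13, -20, -18] (no swap needed)
Insert 7:
  append 7 at index 9 → [20, -4, -11, -12, -19, -16, -13, -20, -18, 7]
  7 > parent -19 at index 4, swap → [20, -4, -11, -12, 7, -16, -13, -20, -18, -19]
  7 > parent -4 at index 1, swap → [20, 7, -11, -12, -4, -16, -13, -20, -18, -19]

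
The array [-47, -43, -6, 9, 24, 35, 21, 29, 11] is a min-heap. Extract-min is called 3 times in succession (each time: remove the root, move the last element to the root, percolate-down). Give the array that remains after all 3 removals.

extract-min #1 returns -47:
  remove root -47; move last element 11 to root → [11, -43, -6, 9, 24, 35, 21, 29]
  11 vs smaller child -43 at index 1, swap → [-43, 11, -6, 9, 24, 35, 21, 29]
  11 vs smaller child 9 at index 3, swap → [-43, 9, -6, 11, 24, 35, 21, 29]
extract-min #2 returns -43:
  remove root -43; move last element 29 to root → [29, 9, -6, 11, 24, 35, 21]
  29 vs smaller child -6 at index 2, swap → [-6, 9, 29, 11, 24, 35, 21]
  29 vs smaller child 21 at index 6, swap → [-6, 9, 21, 11, 24, 35, 29]
extract-min #3 returns -6:
  remove root -6; move last element 29 to root → [29, 9, 21, 11, 24, 35]
  29 vs smaller child 9 at index 1, swap → [9, 29, 21, 11, 24, 35]
  29 vs smaller child 11 at index 3, swap → [9, 11, 21, 29, 24, 35]

[9, 11, 21, 29, 24, 35]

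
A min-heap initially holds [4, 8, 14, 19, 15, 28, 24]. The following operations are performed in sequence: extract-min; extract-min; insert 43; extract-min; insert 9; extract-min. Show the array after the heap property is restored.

[15, 19, 28, 43, 24]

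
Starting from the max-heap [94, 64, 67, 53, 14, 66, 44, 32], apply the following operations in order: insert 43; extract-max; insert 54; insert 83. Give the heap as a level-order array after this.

[83, 67, 66, 54, 64, 43, 44, 32, 53, 14]

insert 43:
  append 43 at index 8 → [94, 64, 67, 53, 14, 66, 44, 32, 43] (no swap needed)
extract-max → returns 94:
  remove root 94; move last element 43 to root → [43, 64, 67, 53, 14, 66, 44, 32]
  43 vs larger child 67 at index 2, swap → [67, 64, 43, 53, 14, 66, 44, 32]
  43 vs larger child 66 at index 5, swap → [67, 64, 66, 53, 14, 43, 44, 32]
insert 54:
  append 54 at index 8 → [67, 64, 66, 53, 14, 43, 44, 32, 54]
  54 > parent 53 at index 3, swap → [67, 64, 66, 54, 14, 43, 44, 32, 53]
insert 83:
  append 83 at index 9 → [67, 64, 66, 54, 14, 43, 44, 32, 53, 83]
  83 > parent 14 at index 4, swap → [67, 64, 66, 54, 83, 43, 44, 32, 53, 14]
  83 > parent 64 at index 1, swap → [67, 83, 66, 54, 64, 43, 44, 32, 53, 14]
  83 > parent 67 at index 0, swap → [83, 67, 66, 54, 64, 43, 44, 32, 53, 14]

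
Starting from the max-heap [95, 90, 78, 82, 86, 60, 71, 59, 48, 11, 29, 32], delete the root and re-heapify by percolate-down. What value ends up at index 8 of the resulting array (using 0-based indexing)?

remove root 95; move last element 32 to root → [32, 90, 78, 82, 86, 60, 71, 59, 48, 11, 29]
32 vs larger child 90 at index 1, swap → [90, 32, 78, 82, 86, 60, 71, 59, 48, 11, 29]
32 vs larger child 86 at index 4, swap → [90, 86, 78, 82, 32, 60, 71, 59, 48, 11, 29]
resulting array: [90, 86, 78, 82, 32, 60, 71, 59, 48, 11, 29]

48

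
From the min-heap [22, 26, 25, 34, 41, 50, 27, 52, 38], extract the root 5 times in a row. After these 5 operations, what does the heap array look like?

extract-min #1 returns 22:
  remove root 22; move last element 38 to root → [38, 26, 25, 34, 41, 50, 27, 52]
  38 vs smaller child 25 at index 2, swap → [25, 26, 38, 34, 41, 50, 27, 52]
  38 vs smaller child 27 at index 6, swap → [25, 26, 27, 34, 41, 50, 38, 52]
extract-min #2 returns 25:
  remove root 25; move last element 52 to root → [52, 26, 27, 34, 41, 50, 38]
  52 vs smaller child 26 at index 1, swap → [26, 52, 27, 34, 41, 50, 38]
  52 vs smaller child 34 at index 3, swap → [26, 34, 27, 52, 41, 50, 38]
extract-min #3 returns 26:
  remove root 26; move last element 38 to root → [38, 34, 27, 52, 41, 50]
  38 vs smaller child 27 at index 2, swap → [27, 34, 38, 52, 41, 50]
extract-min #4 returns 27:
  remove root 27; move last element 50 to root → [50, 34, 38, 52, 41]
  50 vs smaller child 34 at index 1, swap → [34, 50, 38, 52, 41]
  50 vs smaller child 41 at index 4, swap → [34, 41, 38, 52, 50]
extract-min #5 returns 34:
  remove root 34; move last element 50 to root → [50, 41, 38, 52]
  50 vs smaller child 38 at index 2, swap → [38, 41, 50, 52]

[38, 41, 50, 52]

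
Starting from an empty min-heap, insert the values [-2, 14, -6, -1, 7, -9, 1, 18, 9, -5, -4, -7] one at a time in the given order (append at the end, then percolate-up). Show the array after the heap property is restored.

Insert -2:
  append -2 at index 0 → [-2] (no swap needed)
Insert 14:
  append 14 at index 1 → [-2, 14] (no swap needed)
Insert -6:
  append -6 at index 2 → [-2, 14, -6]
  -6 < parent -2 at index 0, swap → [-6, 14, -2]
Insert -1:
  append -1 at index 3 → [-6, 14, -2, -1]
  -1 < parent 14 at index 1, swap → [-6, -1, -2, 14]
Insert 7:
  append 7 at index 4 → [-6, -1, -2, 14, 7] (no swap needed)
Insert -9:
  append -9 at index 5 → [-6, -1, -2, 14, 7, -9]
  -9 < parent -2 at index 2, swap → [-6, -1, -9, 14, 7, -2]
  -9 < parent -6 at index 0, swap → [-9, -1, -6, 14, 7, -2]
Insert 1:
  append 1 at index 6 → [-9, -1, -6, 14, 7, -2, 1] (no swap needed)
Insert 18:
  append 18 at index 7 → [-9, -1, -6, 14, 7, -2, 1, 18] (no swap needed)
Insert 9:
  append 9 at index 8 → [-9, -1, -6, 14, 7, -2, 1, 18, 9]
  9 < parent 14 at index 3, swap → [-9, -1, -6, 9, 7, -2, 1, 18, 14]
Insert -5:
  append -5 at index 9 → [-9, -1, -6, 9, 7, -2, 1, 18, 14, -5]
  -5 < parent 7 at index 4, swap → [-9, -1, -6, 9, -5, -2, 1, 18, 14, 7]
  -5 < parent -1 at index 1, swap → [-9, -5, -6, 9, -1, -2, 1, 18, 14, 7]
Insert -4:
  append -4 at index 10 → [-9, -5, -6, 9, -1, -2, 1, 18, 14, 7, -4]
  -4 < parent -1 at index 4, swap → [-9, -5, -6, 9, -4, -2, 1, 18, 14, 7, -1]
Insert -7:
  append -7 at index 11 → [-9, -5, -6, 9, -4, -2, 1, 18, 14, 7, -1, -7]
  -7 < parent -2 at index 5, swap → [-9, -5, -6, 9, -4, -7, 1, 18, 14, 7, -1, -2]
  -7 < parent -6 at index 2, swap → [-9, -5, -7, 9, -4, -6, 1, 18, 14, 7, -1, -2]

[-9, -5, -7, 9, -4, -6, 1, 18, 14, 7, -1, -2]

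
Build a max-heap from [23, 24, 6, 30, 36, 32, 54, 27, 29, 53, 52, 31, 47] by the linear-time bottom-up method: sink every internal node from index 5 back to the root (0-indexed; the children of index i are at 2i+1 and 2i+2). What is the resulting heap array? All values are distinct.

sift down from index 5:
  32 vs larger child 47 at index 12, swap → [23, 24, 6, 30, 36, 47, 54, 27, 29, 53, 52, 31, 32]
sift down from index 4:
  36 vs larger child 53 at index 9, swap → [23, 24, 6, 30, 53, 47, 54, 27, 29, 36, 52, 31, 32]
sift down from index 3: already satisfies heap property
sift down from index 2:
  6 vs larger child 54 at index 6, swap → [23, 24, 54, 30, 53, 47, 6, 27, 29, 36, 52, 31, 32]
sift down from index 1:
  24 vs larger child 53 at index 4, swap → [23, 53, 54, 30, 24, 47, 6, 27, 29, 36, 52, 31, 32]
  24 vs larger child 52 at index 10, swap → [23, 53, 54, 30, 52, 47, 6, 27, 29, 36, 24, 31, 32]
sift down from index 0:
  23 vs larger child 54 at index 2, swap → [54, 53, 23, 30, 52, 47, 6, 27, 29, 36, 24, 31, 32]
  23 vs larger child 47 at index 5, swap → [54, 53, 47, 30, 52, 23, 6, 27, 29, 36, 24, 31, 32]
  23 vs larger child 32 at index 12, swap → [54, 53, 47, 30, 52, 32, 6, 27, 29, 36, 24, 31, 23]

[54, 53, 47, 30, 52, 32, 6, 27, 29, 36, 24, 31, 23]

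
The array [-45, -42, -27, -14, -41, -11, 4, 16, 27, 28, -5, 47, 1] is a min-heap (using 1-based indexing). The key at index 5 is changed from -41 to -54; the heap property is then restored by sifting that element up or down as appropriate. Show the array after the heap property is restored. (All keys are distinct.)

set index 5 from -41 to -54 → [-45, -42, -27, -14, -54, -11, 4, 16, 27, 28, -5, 47, 1]
-54 < parent -42 at index 2, swap → [-45, -54, -27, -14, -42, -11, 4, 16, 27, 28, -5, 47, 1]
-54 < parent -45 at index 1, swap → [-54, -45, -27, -14, -42, -11, 4, 16, 27, 28, -5, 47, 1]

[-54, -45, -27, -14, -42, -11, 4, 16, 27, 28, -5, 47, 1]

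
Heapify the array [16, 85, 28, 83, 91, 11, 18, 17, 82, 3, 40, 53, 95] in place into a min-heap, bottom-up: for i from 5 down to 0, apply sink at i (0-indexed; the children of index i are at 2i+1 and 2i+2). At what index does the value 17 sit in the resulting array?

3

sift down from index 5: already satisfies heap property
sift down from index 4:
  91 vs smaller child 3 at index 9, swap → [16, 85, 28, 83, 3, 11, 18, 17, 82, 91, 40, 53, 95]
sift down from index 3:
  83 vs smaller child 17 at index 7, swap → [16, 85, 28, 17, 3, 11, 18, 83, 82, 91, 40, 53, 95]
sift down from index 2:
  28 vs smaller child 11 at index 5, swap → [16, 85, 11, 17, 3, 28, 18, 83, 82, 91, 40, 53, 95]
sift down from index 1:
  85 vs smaller child 3 at index 4, swap → [16, 3, 11, 17, 85, 28, 18, 83, 82, 91, 40, 53, 95]
  85 vs smaller child 40 at index 10, swap → [16, 3, 11, 17, 40, 28, 18, 83, 82, 91, 85, 53, 95]
sift down from index 0:
  16 vs smaller child 3 at index 1, swap → [3, 16, 11, 17, 40, 28, 18, 83, 82, 91, 85, 53, 95]
resulting array: [3, 16, 11, 17, 40, 28, 18, 83, 82, 91, 85, 53, 95]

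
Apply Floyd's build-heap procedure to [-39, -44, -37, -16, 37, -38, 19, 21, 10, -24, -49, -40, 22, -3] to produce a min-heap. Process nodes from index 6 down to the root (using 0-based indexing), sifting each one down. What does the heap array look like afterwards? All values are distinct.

[-49, -44, -40, -16, -39, -38, -3, 21, 10, -24, 37, -37, 22, 19]

sift down from index 6:
  19 vs only child -3 at index 13, swap → [-39, -44, -37, -16, 37, -38, -3, 21, 10, -24, -49, -40, 22, 19]
sift down from index 5:
  -38 vs smaller child -40 at index 11, swap → [-39, -44, -37, -16, 37, -40, -3, 21, 10, -24, -49, -38, 22, 19]
sift down from index 4:
  37 vs smaller child -49 at index 10, swap → [-39, -44, -37, -16, -49, -40, -3, 21, 10, -24, 37, -38, 22, 19]
sift down from index 3: already satisfies heap property
sift down from index 2:
  -37 vs smaller child -40 at index 5, swap → [-39, -44, -40, -16, -49, -37, -3, 21, 10, -24, 37, -38, 22, 19]
  -37 vs smaller child -38 at index 11, swap → [-39, -44, -40, -16, -49, -38, -3, 21, 10, -24, 37, -37, 22, 19]
sift down from index 1:
  -44 vs smaller child -49 at index 4, swap → [-39, -49, -40, -16, -44, -38, -3, 21, 10, -24, 37, -37, 22, 19]
sift down from index 0:
  -39 vs smaller child -49 at index 1, swap → [-49, -39, -40, -16, -44, -38, -3, 21, 10, -24, 37, -37, 22, 19]
  -39 vs smaller child -44 at index 4, swap → [-49, -44, -40, -16, -39, -38, -3, 21, 10, -24, 37, -37, 22, 19]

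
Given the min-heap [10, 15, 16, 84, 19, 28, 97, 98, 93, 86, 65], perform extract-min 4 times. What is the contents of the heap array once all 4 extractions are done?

[28, 65, 86, 84, 93, 98, 97]

extract-min #1 returns 10:
  remove root 10; move last element 65 to root → [65, 15, 16, 84, 19, 28, 97, 98, 93, 86]
  65 vs smaller child 15 at index 1, swap → [15, 65, 16, 84, 19, 28, 97, 98, 93, 86]
  65 vs smaller child 19 at index 4, swap → [15, 19, 16, 84, 65, 28, 97, 98, 93, 86]
extract-min #2 returns 15:
  remove root 15; move last element 86 to root → [86, 19, 16, 84, 65, 28, 97, 98, 93]
  86 vs smaller child 16 at index 2, swap → [16, 19, 86, 84, 65, 28, 97, 98, 93]
  86 vs smaller child 28 at index 5, swap → [16, 19, 28, 84, 65, 86, 97, 98, 93]
extract-min #3 returns 16:
  remove root 16; move last element 93 to root → [93, 19, 28, 84, 65, 86, 97, 98]
  93 vs smaller child 19 at index 1, swap → [19, 93, 28, 84, 65, 86, 97, 98]
  93 vs smaller child 65 at index 4, swap → [19, 65, 28, 84, 93, 86, 97, 98]
extract-min #4 returns 19:
  remove root 19; move last element 98 to root → [98, 65, 28, 84, 93, 86, 97]
  98 vs smaller child 28 at index 2, swap → [28, 65, 98, 84, 93, 86, 97]
  98 vs smaller child 86 at index 5, swap → [28, 65, 86, 84, 93, 98, 97]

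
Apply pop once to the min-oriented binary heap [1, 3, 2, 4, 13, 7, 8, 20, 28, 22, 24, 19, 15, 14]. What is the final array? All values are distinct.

[2, 3, 7, 4, 13, 14, 8, 20, 28, 22, 24, 19, 15]

remove root 1; move last element 14 to root → [14, 3, 2, 4, 13, 7, 8, 20, 28, 22, 24, 19, 15]
14 vs smaller child 2 at index 2, swap → [2, 3, 14, 4, 13, 7, 8, 20, 28, 22, 24, 19, 15]
14 vs smaller child 7 at index 5, swap → [2, 3, 7, 4, 13, 14, 8, 20, 28, 22, 24, 19, 15]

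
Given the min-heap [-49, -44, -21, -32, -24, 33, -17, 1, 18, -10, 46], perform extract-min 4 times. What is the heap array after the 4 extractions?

[-21, -10, -17, 1, 18, 33, 46]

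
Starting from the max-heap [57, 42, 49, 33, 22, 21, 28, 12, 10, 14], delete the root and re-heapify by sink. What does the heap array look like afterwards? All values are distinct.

[49, 42, 28, 33, 22, 21, 14, 12, 10]

remove root 57; move last element 14 to root → [14, 42, 49, 33, 22, 21, 28, 12, 10]
14 vs larger child 49 at index 2, swap → [49, 42, 14, 33, 22, 21, 28, 12, 10]
14 vs larger child 28 at index 6, swap → [49, 42, 28, 33, 22, 21, 14, 12, 10]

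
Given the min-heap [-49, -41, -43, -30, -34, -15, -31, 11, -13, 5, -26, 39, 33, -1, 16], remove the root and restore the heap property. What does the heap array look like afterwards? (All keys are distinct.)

remove root -49; move last element 16 to root → [16, -41, -43, -30, -34, -15, -31, 11, -13, 5, -26, 39, 33, -1]
16 vs smaller child -43 at index 2, swap → [-43, -41, 16, -30, -34, -15, -31, 11, -13, 5, -26, 39, 33, -1]
16 vs smaller child -31 at index 6, swap → [-43, -41, -31, -30, -34, -15, 16, 11, -13, 5, -26, 39, 33, -1]
16 vs only child -1 at index 13, swap → [-43, -41, -31, -30, -34, -15, -1, 11, -13, 5, -26, 39, 33, 16]

[-43, -41, -31, -30, -34, -15, -1, 11, -13, 5, -26, 39, 33, 16]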